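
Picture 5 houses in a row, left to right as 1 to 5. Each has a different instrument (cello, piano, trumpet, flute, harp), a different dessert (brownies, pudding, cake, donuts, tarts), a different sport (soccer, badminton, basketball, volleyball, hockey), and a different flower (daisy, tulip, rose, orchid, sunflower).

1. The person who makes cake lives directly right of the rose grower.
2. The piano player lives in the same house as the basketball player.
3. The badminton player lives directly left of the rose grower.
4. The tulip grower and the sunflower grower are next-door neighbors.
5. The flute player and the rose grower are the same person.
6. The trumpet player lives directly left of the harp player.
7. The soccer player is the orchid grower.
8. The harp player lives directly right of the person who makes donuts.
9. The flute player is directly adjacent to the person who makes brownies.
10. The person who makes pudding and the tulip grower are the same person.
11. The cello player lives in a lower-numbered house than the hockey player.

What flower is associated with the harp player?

The flute player is narrowed to house 2 or 3 or 4; consider each.
Placing it in house 2 and house 3 leads to a contradiction, so it's in house 4.
Clue 5 places the rose grower in house 4.
Clue 1: the person who makes cake is in house 5.
By clue 3, the badminton player is in house 3.
House 5 instrument: only piano fits.
That leaves tarts as the dessert for house 4.
The basketball player is in house 5 (clue 2).
The only dessert still possible for house 3 is brownies.
That leaves daisy as the flower for house 5.
The only flower still possible for house 3 is sunflower.
The tulip grower is in house 2 (clue 4).
The person who makes pudding is in house 2 (clue 10).
So house 1 gets donuts for dessert.
So house 1 gets orchid for flower.
The soccer player is in house 1 (clue 7).
Clue 8: the harp player is in house 2.
That leaves cello as the instrument for house 3.
The hockey player is in house 4 (clue 11).
That leaves trumpet as the instrument for house 1.
So house 2 gets volleyball for sport.
So: house 1 = trumpet/donuts/soccer/orchid, house 2 = harp/pudding/volleyball/tulip, house 3 = cello/brownies/badminton/sunflower, house 4 = flute/tarts/hockey/rose, house 5 = piano/cake/basketball/daisy.

tulip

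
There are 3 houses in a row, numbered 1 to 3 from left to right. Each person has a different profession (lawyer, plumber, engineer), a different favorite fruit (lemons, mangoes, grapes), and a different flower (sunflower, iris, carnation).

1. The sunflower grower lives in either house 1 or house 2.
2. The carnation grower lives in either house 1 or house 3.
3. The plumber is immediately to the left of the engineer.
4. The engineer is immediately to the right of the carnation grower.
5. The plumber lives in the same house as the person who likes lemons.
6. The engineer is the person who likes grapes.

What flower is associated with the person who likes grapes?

Clue 4 places the engineer in house 2.
Clue 4: the carnation grower is in house 1.
Clue 6: the person who likes grapes is in house 2.
The only profession still possible for house 3 is lawyer.
The only favorite fruit still possible for house 3 is mangoes.
House 3's flower must be iris (nothing else left).
House 1's profession must be plumber (nothing else left).
That leaves lemons as the favorite fruit for house 1.
That leaves sunflower as the flower for house 2.
So: house 1 = plumber/lemons/carnation, house 2 = engineer/grapes/sunflower, house 3 = lawyer/mangoes/iris.

sunflower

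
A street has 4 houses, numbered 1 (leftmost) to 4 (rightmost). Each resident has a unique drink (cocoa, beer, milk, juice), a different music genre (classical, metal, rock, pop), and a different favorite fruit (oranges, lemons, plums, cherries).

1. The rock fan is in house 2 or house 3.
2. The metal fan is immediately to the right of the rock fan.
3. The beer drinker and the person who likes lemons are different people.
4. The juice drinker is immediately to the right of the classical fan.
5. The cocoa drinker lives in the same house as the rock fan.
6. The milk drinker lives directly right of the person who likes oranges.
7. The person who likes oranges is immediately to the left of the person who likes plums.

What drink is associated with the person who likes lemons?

The only drink still possible for house 1 is beer.
The cocoa drinker is narrowed to house 2 or 3; consider each.
Placing it in house 2 leads to a contradiction, so it's in house 3.
The rock fan is in house 3 (clue 5).
The juice drinker is in house 2 (clue 4).
From clue 4, the classical fan must be in house 1.
House 4 drink: only milk fits.
House 2 music genre: only pop fits.
The only music genre still possible for house 4 is metal.
Clue 6 places the person who likes oranges in house 3.
By clue 7, the person who likes plums is in house 4.
The only favorite fruit still possible for house 1 is cherries.
So house 2 gets lemons for favorite fruit.
So: house 1 = beer/classical/cherries, house 2 = juice/pop/lemons, house 3 = cocoa/rock/oranges, house 4 = milk/metal/plums.

juice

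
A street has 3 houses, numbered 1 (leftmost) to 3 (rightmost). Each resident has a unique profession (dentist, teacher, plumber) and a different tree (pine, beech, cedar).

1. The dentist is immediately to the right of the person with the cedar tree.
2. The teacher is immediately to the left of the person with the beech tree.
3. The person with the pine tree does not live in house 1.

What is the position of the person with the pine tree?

That leaves cedar as the tree for house 1.
Clue 1: the dentist is in house 2.
So house 1 gets teacher for profession.
The only profession still possible for house 3 is plumber.
Clue 2: the person with the beech tree is in house 2.
That leaves pine as the tree for house 3.
So: house 1 = teacher/cedar, house 2 = dentist/beech, house 3 = plumber/pine.

3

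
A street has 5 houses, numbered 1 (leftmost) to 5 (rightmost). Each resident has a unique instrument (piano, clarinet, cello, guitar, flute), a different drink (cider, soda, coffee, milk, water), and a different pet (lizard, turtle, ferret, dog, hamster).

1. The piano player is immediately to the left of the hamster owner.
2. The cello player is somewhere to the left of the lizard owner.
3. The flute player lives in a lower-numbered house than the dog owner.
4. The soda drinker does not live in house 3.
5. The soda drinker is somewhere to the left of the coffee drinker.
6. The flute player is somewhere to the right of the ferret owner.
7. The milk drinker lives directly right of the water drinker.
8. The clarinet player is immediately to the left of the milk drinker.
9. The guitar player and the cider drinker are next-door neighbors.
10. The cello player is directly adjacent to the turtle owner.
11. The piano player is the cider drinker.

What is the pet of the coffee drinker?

House 5 instrument: only guitar fits.
The cider drinker is in house 4 (clue 9).
Clue 11 places the piano player in house 4.
From clue 1, the hamster owner must be in house 5.
House 5's drink must be coffee (nothing else left).
The only drink still possible for house 3 is milk.
By clue 7, the water drinker is in house 2.
Clue 8 places the clarinet player in house 2.
House 1 instrument: only cello fits.
That leaves flute as the instrument for house 3.
The only drink still possible for house 1 is soda.
Clue 3 places the dog owner in house 4.
Clue 10 places the turtle owner in house 2.
House 1 pet: only ferret fits.
The only pet still possible for house 3 is lizard.
So: house 1 = cello/soda/ferret, house 2 = clarinet/water/turtle, house 3 = flute/milk/lizard, house 4 = piano/cider/dog, house 5 = guitar/coffee/hamster.

hamster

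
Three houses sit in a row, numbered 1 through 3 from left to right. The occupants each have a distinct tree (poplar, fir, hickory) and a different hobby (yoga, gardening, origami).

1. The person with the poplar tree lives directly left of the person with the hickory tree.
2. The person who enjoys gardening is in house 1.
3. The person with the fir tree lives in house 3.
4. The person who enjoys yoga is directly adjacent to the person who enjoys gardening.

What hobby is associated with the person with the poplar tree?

Clue 2 places the person who enjoys gardening in house 1.
Clue 3 places the person with the fir tree in house 3.
Clue 4: the person who enjoys yoga is in house 2.
The only tree still possible for house 1 is poplar.
House 2's tree must be hickory (nothing else left).
House 3's hobby must be origami (nothing else left).
So: house 1 = poplar/gardening, house 2 = hickory/yoga, house 3 = fir/origami.

gardening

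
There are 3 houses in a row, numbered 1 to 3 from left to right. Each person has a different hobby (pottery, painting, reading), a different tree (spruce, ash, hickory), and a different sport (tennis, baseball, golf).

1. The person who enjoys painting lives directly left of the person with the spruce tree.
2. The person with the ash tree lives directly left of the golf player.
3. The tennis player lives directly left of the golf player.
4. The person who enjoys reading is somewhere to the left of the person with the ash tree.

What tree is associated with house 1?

Clue 4 places the person who enjoys reading in house 1.
From clue 4, the person with the ash tree must be in house 2.
House 3 hobby: only pottery fits.
So house 1 gets hickory for tree.
House 3 tree: only spruce fits.
Clue 2: the golf player is in house 3.
The tennis player is in house 2 (clue 3).
House 2 hobby: only painting fits.
So house 1 gets baseball for sport.
So: house 1 = reading/hickory/baseball, house 2 = painting/ash/tennis, house 3 = pottery/spruce/golf.

hickory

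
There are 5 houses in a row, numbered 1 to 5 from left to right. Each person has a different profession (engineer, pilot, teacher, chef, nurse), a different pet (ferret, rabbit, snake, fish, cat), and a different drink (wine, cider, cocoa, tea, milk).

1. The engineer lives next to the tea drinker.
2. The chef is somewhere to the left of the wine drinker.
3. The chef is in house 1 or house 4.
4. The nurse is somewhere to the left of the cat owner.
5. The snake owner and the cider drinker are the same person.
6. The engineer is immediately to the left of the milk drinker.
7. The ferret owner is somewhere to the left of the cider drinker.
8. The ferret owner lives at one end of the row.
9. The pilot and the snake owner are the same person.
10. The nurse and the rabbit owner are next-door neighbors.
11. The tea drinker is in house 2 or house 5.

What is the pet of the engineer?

rabbit

By clue 8, the ferret owner is in house 1.
That leaves cocoa as the drink for house 1.
The chef is narrowed to house 1 or 4; consider each.
Placing it in house 4 leads to a contradiction, so it's in house 1.
The engineer is narrowed to house 3 or 4; consider each.
Placing it in house 4 leads to a contradiction, so it's in house 3.
From clue 1, the tea drinker must be in house 2.
The milk drinker is in house 4 (clue 6).
From clue 9, the pilot must be in house 5.
Clue 9: the snake owner is in house 5.
So house 2 gets fish for pet.
House 4 pet: only cat fits.
From clue 4, the nurse must be in house 2.
Clue 5 places the cider drinker in house 5.
So house 4 gets teacher for profession.
House 3 pet: only rabbit fits.
So house 3 gets wine for drink.
So: house 1 = chef/ferret/cocoa, house 2 = nurse/fish/tea, house 3 = engineer/rabbit/wine, house 4 = teacher/cat/milk, house 5 = pilot/snake/cider.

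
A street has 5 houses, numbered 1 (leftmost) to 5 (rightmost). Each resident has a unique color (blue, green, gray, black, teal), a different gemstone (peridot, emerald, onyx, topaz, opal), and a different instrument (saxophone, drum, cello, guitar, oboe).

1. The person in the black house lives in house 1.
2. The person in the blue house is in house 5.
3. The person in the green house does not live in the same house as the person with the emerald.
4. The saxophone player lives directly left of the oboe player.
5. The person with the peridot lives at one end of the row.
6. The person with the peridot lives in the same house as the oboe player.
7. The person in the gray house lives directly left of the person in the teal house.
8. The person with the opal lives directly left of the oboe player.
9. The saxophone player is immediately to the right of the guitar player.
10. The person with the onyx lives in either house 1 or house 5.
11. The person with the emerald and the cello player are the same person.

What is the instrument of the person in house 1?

drum

Clue 1: the person in the black house is in house 1.
The person in the blue house is in house 5 (clue 2).
The person with the peridot is in house 5 (clue 6).
Clue 6 places the oboe player in house 5.
From clue 8, the person with the opal must be in house 4.
So house 1 gets onyx for gemstone.
From clue 4, the saxophone player must be in house 4.
By clue 9, the guitar player is in house 3.
House 1 instrument: only drum fits.
House 2's instrument must be cello (nothing else left).
The person with the emerald is in house 2 (clue 11).
House 3's gemstone must be topaz (nothing else left).
House 2's color must be gray (nothing else left).
From clue 7, the person in the teal house must be in house 3.
So house 4 gets green for color.
So: house 1 = black/onyx/drum, house 2 = gray/emerald/cello, house 3 = teal/topaz/guitar, house 4 = green/opal/saxophone, house 5 = blue/peridot/oboe.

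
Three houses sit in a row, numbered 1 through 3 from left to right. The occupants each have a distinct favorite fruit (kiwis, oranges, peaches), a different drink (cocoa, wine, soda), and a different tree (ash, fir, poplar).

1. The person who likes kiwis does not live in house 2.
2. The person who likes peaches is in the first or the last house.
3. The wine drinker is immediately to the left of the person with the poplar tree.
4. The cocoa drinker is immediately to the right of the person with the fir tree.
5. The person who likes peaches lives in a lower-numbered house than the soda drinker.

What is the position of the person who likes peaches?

1

Clue 5: the person who likes peaches is in house 1.
House 2 favorite fruit: only oranges fits.
The only favorite fruit still possible for house 3 is kiwis.
House 1's drink must be wine (nothing else left).
Clue 3 places the person with the poplar tree in house 2.
So house 3 gets ash for tree.
Clue 4 places the cocoa drinker in house 2.
That leaves soda as the drink for house 3.
The only tree still possible for house 1 is fir.
So: house 1 = peaches/wine/fir, house 2 = oranges/cocoa/poplar, house 3 = kiwis/soda/ash.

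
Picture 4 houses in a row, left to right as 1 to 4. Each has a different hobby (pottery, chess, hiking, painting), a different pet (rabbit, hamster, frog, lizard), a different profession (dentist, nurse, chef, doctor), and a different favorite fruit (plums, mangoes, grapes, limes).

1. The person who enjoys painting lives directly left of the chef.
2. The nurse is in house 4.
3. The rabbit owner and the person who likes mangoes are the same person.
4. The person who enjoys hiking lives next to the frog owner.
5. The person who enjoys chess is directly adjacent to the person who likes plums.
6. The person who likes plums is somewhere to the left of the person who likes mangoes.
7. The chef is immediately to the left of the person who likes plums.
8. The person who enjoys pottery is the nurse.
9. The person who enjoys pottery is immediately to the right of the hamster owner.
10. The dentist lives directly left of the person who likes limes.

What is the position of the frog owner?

2

The nurse is in house 4 (clue 2).
The chef is in house 2 (clue 7).
Clue 7: the person who likes plums is in house 3.
From clue 8, the person who enjoys pottery must be in house 4.
Clue 9: the hamster owner is in house 3.
So house 1 gets grapes for favorite fruit.
Clue 1: the person who enjoys painting is in house 1.
By clue 5, the person who enjoys chess is in house 2.
The person who likes mangoes is in house 4 (clue 6).
The only hobby still possible for house 3 is hiking.
The only favorite fruit still possible for house 2 is limes.
Clue 3 places the rabbit owner in house 4.
Clue 10 places the dentist in house 1.
That leaves lizard as the pet for house 1.
So house 2 gets frog for pet.
House 3 profession: only doctor fits.
So: house 1 = painting/lizard/dentist/grapes, house 2 = chess/frog/chef/limes, house 3 = hiking/hamster/doctor/plums, house 4 = pottery/rabbit/nurse/mangoes.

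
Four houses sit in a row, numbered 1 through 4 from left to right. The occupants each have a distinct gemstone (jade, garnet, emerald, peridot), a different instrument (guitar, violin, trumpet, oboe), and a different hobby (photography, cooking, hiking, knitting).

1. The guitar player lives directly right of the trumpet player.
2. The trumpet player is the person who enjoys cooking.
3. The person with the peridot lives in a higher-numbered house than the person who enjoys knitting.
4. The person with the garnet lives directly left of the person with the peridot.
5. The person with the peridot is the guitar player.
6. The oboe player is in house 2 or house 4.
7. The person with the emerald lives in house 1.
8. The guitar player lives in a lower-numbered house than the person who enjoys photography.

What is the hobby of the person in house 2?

By clue 7, the person with the emerald is in house 1.
By clue 5, the person with the peridot is in house 3.
Clue 5: the guitar player is in house 3.
Clue 8 places the person who enjoys photography in house 4.
The only gemstone still possible for house 4 is jade.
By clue 1, the trumpet player is in house 2.
From clue 2, the person who enjoys cooking must be in house 2.
House 2 gemstone: only garnet fits.
That leaves violin as the instrument for house 1.
The only instrument still possible for house 4 is oboe.
That leaves knitting as the hobby for house 1.
House 3 hobby: only hiking fits.
So: house 1 = emerald/violin/knitting, house 2 = garnet/trumpet/cooking, house 3 = peridot/guitar/hiking, house 4 = jade/oboe/photography.

cooking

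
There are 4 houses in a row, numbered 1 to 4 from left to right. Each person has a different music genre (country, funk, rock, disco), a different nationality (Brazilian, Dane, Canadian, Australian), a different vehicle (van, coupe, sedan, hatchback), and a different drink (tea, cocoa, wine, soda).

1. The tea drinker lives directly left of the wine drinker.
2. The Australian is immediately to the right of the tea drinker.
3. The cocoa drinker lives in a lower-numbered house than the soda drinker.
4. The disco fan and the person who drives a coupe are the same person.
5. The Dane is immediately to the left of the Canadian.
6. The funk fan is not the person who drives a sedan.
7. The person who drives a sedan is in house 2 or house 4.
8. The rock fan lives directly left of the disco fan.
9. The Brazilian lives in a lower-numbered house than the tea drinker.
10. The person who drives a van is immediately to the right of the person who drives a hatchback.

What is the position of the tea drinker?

House 1 drink: only cocoa fits.
House 1's vehicle must be hatchback (nothing else left).
Clue 10: the person who drives a van is in house 2.
House 3 vehicle: only coupe fits.
So house 4 gets sedan for vehicle.
The disco fan is in house 3 (clue 4).
Clue 8: the rock fan is in house 2.
House 4's music genre must be country (nothing else left).
So house 1 gets funk for music genre.
The Australian is narrowed to house 3 or 4; consider each.
Placing it in house 3 leads to a contradiction, so it's in house 4.
Clue 2 places the tea drinker in house 3.
The only drink still possible for house 2 is soda.
That leaves wine as the drink for house 4.
So house 3 gets Canadian for nationality.
The Dane is in house 2 (clue 5).
The only nationality still possible for house 1 is Brazilian.
So: house 1 = funk/Brazilian/hatchback/cocoa, house 2 = rock/Dane/van/soda, house 3 = disco/Canadian/coupe/tea, house 4 = country/Australian/sedan/wine.

3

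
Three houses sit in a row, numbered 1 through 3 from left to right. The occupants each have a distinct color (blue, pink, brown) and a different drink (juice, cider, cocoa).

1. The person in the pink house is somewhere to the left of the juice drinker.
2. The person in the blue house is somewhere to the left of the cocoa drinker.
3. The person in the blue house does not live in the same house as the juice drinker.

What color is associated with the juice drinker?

brown

House 3's color must be brown (nothing else left).
House 1 drink: only cider fits.
The person in the blue house is narrowed to house 1 or 2; consider each.
Placing it in house 2 leads to a contradiction, so it's in house 1.
That leaves pink as the color for house 2.
The juice drinker is in house 3 (clue 1).
House 2 drink: only cocoa fits.
So: house 1 = blue/cider, house 2 = pink/cocoa, house 3 = brown/juice.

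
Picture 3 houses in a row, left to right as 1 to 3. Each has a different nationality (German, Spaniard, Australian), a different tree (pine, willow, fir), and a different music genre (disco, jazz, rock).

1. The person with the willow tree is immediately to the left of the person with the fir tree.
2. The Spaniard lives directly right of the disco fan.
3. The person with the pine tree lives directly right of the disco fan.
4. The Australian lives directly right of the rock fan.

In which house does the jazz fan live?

So house 1 gets German for nationality.
House 1 tree: only willow fits.
House 3's music genre must be jazz (nothing else left).
Clue 1 places the person with the fir tree in house 2.
House 3's tree must be pine (nothing else left).
The disco fan is in house 2 (clue 3).
House 1's music genre must be rock (nothing else left).
The Spaniard is in house 3 (clue 2).
From clue 4, the Australian must be in house 2.
So: house 1 = German/willow/rock, house 2 = Australian/fir/disco, house 3 = Spaniard/pine/jazz.

3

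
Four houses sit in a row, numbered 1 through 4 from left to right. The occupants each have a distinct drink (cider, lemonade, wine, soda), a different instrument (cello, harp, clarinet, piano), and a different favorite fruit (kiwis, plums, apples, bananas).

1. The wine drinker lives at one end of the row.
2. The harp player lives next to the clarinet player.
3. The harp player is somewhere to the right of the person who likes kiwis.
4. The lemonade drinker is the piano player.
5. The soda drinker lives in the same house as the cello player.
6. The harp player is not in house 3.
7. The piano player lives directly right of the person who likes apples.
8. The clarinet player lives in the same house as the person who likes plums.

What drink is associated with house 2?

So house 4 gets bananas for favorite fruit.
The wine drinker is narrowed to house 1 or 4; consider each.
Placing it in house 1 leads to a contradiction, so it's in house 4.
House 4's instrument must be harp (nothing else left).
The clarinet player is in house 3 (clue 2).
The person who likes plums is in house 3 (clue 8).
House 1 instrument: only cello fits.
House 2 instrument: only piano fits.
Clue 4 places the lemonade drinker in house 2.
From clue 5, the soda drinker must be in house 1.
By clue 7, the person who likes apples is in house 1.
House 3's drink must be cider (nothing else left).
So house 2 gets kiwis for favorite fruit.
So: house 1 = soda/cello/apples, house 2 = lemonade/piano/kiwis, house 3 = cider/clarinet/plums, house 4 = wine/harp/bananas.

lemonade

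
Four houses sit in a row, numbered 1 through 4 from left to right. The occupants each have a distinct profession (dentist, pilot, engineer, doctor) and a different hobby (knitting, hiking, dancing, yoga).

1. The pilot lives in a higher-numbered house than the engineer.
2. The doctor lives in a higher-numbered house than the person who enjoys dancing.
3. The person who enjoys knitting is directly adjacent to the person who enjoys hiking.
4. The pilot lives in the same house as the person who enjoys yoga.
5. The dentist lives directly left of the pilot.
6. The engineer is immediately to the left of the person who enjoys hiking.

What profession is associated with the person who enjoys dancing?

The dentist is narrowed to house 1 or 2 or 3; consider each.
Placing it in house 1 and house 2 leads to a contradiction, so it's in house 3.
The pilot is in house 4 (clue 5).
House 1's profession must be engineer (nothing else left).
House 2 profession: only doctor fits.
Clue 2: the person who enjoys dancing is in house 1.
By clue 4, the person who enjoys yoga is in house 4.
The person who enjoys hiking is in house 2 (clue 6).
That leaves knitting as the hobby for house 3.
So: house 1 = engineer/dancing, house 2 = doctor/hiking, house 3 = dentist/knitting, house 4 = pilot/yoga.

engineer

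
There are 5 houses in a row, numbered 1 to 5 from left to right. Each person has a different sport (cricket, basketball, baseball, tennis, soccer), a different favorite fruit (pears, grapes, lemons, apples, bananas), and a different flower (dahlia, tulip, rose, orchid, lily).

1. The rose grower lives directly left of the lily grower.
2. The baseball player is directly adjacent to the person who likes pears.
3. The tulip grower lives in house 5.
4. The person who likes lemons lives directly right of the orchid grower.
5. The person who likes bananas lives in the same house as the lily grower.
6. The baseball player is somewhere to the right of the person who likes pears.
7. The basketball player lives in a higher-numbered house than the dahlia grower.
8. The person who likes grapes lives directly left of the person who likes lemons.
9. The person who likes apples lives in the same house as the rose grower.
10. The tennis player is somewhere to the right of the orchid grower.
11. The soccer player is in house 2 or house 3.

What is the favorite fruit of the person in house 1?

pears

Clue 3: the tulip grower is in house 5.
That leaves cricket as the sport for house 1.
So house 5 gets lemons for favorite fruit.
Clue 4 places the orchid grower in house 4.
From clue 8, the person who likes grapes must be in house 4.
Clue 10 places the tennis player in house 5.
The soccer player is narrowed to house 2 or 3; consider each.
Placing it in house 2 leads to a contradiction, so it's in house 3.
The baseball player is narrowed to house 2 or 4; consider each.
Placing it in house 4 leads to a contradiction, so it's in house 2.
The person who likes pears is in house 1 (clue 6).
House 4's sport must be basketball (nothing else left).
The only favorite fruit still possible for house 2 is apples.
House 3 favorite fruit: only bananas fits.
By clue 5, the lily grower is in house 3.
By clue 9, the rose grower is in house 2.
The only flower still possible for house 1 is dahlia.
So: house 1 = cricket/pears/dahlia, house 2 = baseball/apples/rose, house 3 = soccer/bananas/lily, house 4 = basketball/grapes/orchid, house 5 = tennis/lemons/tulip.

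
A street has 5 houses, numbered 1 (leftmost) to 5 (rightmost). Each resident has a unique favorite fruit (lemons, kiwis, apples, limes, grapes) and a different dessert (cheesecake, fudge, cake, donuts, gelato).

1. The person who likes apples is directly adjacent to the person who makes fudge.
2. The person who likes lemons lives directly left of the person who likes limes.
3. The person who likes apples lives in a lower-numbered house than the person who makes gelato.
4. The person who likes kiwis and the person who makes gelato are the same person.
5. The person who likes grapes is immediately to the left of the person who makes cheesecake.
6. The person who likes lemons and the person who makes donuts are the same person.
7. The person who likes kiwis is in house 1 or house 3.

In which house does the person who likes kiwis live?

The person who likes kiwis is in house 3 (clue 7).
House 5 favorite fruit: only limes fits.
Clue 2 places the person who likes lemons in house 4.
From clue 4, the person who makes gelato must be in house 3.
From clue 6, the person who makes donuts must be in house 4.
By clue 5, the person who likes grapes is in house 1.
The person who makes cheesecake is in house 2 (clue 5).
House 2's favorite fruit must be apples (nothing else left).
The only dessert still possible for house 1 is fudge.
That leaves cake as the dessert for house 5.
So: house 1 = grapes/fudge, house 2 = apples/cheesecake, house 3 = kiwis/gelato, house 4 = lemons/donuts, house 5 = limes/cake.

3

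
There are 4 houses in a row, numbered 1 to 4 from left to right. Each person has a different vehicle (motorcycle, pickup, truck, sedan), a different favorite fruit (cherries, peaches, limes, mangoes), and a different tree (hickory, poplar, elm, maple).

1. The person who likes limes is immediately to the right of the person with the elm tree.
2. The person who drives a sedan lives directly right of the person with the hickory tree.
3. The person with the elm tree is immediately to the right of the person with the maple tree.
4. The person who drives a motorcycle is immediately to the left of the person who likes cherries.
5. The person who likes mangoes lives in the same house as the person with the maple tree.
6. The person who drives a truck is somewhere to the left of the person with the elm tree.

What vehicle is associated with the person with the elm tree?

pickup

So house 4 gets poplar for tree.
The person who drives a truck is narrowed to house 1 or 2; consider each.
Placing it in house 2 leads to a contradiction, so it's in house 1.
The person who drives a motorcycle is narrowed to house 2 or 3; consider each.
Placing it in house 2 leads to a contradiction, so it's in house 3.
Clue 4 places the person who likes cherries in house 4.
That leaves limes as the favorite fruit for house 3.
Clue 1: the person with the elm tree is in house 2.
Clue 3: the person with the maple tree is in house 1.
Clue 5: the person who likes mangoes is in house 1.
That leaves peaches as the favorite fruit for house 2.
House 3 tree: only hickory fits.
From clue 2, the person who drives a sedan must be in house 4.
The only vehicle still possible for house 2 is pickup.
So: house 1 = truck/mangoes/maple, house 2 = pickup/peaches/elm, house 3 = motorcycle/limes/hickory, house 4 = sedan/cherries/poplar.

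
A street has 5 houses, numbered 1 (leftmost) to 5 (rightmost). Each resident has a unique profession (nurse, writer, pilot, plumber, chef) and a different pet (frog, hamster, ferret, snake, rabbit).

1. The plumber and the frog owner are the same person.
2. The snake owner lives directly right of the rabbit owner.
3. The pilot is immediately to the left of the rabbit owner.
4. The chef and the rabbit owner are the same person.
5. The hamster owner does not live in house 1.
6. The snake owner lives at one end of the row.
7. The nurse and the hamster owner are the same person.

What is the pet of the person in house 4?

From clue 6, the snake owner must be in house 5.
Clue 2 places the rabbit owner in house 4.
Clue 3 places the pilot in house 3.
From clue 4, the chef must be in house 4.
The only profession still possible for house 5 is writer.
The hamster owner is in house 2 (clue 7).
House 1's profession must be plumber (nothing else left).
The only profession still possible for house 2 is nurse.
House 3's pet must be ferret (nothing else left).
That leaves frog as the pet for house 1.
So: house 1 = plumber/frog, house 2 = nurse/hamster, house 3 = pilot/ferret, house 4 = chef/rabbit, house 5 = writer/snake.

rabbit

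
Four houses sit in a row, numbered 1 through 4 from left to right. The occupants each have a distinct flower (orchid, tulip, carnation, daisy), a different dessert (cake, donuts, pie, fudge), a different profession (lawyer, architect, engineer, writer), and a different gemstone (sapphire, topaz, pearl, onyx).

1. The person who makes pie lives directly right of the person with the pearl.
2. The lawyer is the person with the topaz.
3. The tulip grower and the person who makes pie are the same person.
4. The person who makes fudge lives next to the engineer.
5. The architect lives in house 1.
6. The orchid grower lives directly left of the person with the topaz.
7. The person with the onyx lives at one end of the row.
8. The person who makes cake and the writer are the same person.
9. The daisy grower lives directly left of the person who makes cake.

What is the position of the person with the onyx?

1

From clue 5, the architect must be in house 1.
The person with the onyx is narrowed to house 1 or 4; consider each.
Placing it in house 4 leads to a contradiction, so it's in house 1.
The tulip grower is narrowed to house 3 or 4; consider each.
Placing it in house 3 leads to a contradiction, so it's in house 4.
By clue 3, the person who makes pie is in house 4.
From clue 1, the person with the pearl must be in house 3.
The daisy grower is narrowed to house 1 or 2; consider each.
Placing it in house 1 leads to a contradiction, so it's in house 2.
From clue 9, the person who makes cake must be in house 3.
The writer is in house 3 (clue 8).
House 4's profession must be lawyer (nothing else left).
The person with the topaz is in house 4 (clue 2).
By clue 4, the person who makes fudge is in house 1.
From clue 6, the orchid grower must be in house 3.
The only flower still possible for house 1 is carnation.
The only dessert still possible for house 2 is donuts.
The only profession still possible for house 2 is engineer.
House 2 gemstone: only sapphire fits.
So: house 1 = carnation/fudge/architect/onyx, house 2 = daisy/donuts/engineer/sapphire, house 3 = orchid/cake/writer/pearl, house 4 = tulip/pie/lawyer/topaz.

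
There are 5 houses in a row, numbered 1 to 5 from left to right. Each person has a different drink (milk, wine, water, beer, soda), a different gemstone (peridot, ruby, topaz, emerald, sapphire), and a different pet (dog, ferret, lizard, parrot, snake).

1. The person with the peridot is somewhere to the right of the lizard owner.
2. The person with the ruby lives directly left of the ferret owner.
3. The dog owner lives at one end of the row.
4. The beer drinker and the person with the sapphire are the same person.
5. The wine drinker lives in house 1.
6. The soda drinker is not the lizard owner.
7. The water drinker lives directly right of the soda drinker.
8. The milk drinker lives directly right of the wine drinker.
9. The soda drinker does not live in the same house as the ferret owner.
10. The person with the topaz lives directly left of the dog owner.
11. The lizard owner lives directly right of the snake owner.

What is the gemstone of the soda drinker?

The wine drinker is in house 1 (clue 5).
By clue 8, the milk drinker is in house 2.
Clue 10 places the person with the topaz in house 4.
Clue 10 places the dog owner in house 5.
The beer drinker is narrowed to house 3 or 5; consider each.
Placing it in house 5 leads to a contradiction, so it's in house 3.
Clue 4: the person with the sapphire is in house 3.
House 4's drink must be soda (nothing else left).
House 5's drink must be water (nothing else left).
House 5 gemstone: only peridot fits.
That leaves parrot as the pet for house 4.
House 1's pet must be snake (nothing else left).
The lizard owner is in house 2 (clue 11).
House 3 pet: only ferret fits.
Clue 2: the person with the ruby is in house 2.
So house 1 gets emerald for gemstone.
So: house 1 = wine/emerald/snake, house 2 = milk/ruby/lizard, house 3 = beer/sapphire/ferret, house 4 = soda/topaz/parrot, house 5 = water/peridot/dog.

topaz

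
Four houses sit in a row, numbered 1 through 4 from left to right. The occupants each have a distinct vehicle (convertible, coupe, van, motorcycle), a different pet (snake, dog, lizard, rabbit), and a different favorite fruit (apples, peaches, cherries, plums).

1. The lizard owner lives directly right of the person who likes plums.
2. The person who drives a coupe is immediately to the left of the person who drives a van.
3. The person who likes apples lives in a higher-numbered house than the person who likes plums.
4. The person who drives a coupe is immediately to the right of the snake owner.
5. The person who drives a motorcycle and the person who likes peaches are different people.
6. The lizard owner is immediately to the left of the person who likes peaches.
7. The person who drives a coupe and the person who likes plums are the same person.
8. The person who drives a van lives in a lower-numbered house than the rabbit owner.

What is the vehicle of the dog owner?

coupe

House 1 favorite fruit: only cherries fits.
From clue 1, the lizard owner must be in house 3.
From clue 1, the person who likes plums must be in house 2.
By clue 2, the person who drives a coupe is in house 2.
By clue 2, the person who drives a van is in house 3.
Clue 4 places the snake owner in house 1.
Clue 6 places the person who likes peaches in house 4.
By clue 8, the rabbit owner is in house 4.
That leaves dog as the pet for house 2.
House 3 favorite fruit: only apples fits.
The person who drives a motorcycle is in house 1 (clue 5).
The only vehicle still possible for house 4 is convertible.
So: house 1 = motorcycle/snake/cherries, house 2 = coupe/dog/plums, house 3 = van/lizard/apples, house 4 = convertible/rabbit/peaches.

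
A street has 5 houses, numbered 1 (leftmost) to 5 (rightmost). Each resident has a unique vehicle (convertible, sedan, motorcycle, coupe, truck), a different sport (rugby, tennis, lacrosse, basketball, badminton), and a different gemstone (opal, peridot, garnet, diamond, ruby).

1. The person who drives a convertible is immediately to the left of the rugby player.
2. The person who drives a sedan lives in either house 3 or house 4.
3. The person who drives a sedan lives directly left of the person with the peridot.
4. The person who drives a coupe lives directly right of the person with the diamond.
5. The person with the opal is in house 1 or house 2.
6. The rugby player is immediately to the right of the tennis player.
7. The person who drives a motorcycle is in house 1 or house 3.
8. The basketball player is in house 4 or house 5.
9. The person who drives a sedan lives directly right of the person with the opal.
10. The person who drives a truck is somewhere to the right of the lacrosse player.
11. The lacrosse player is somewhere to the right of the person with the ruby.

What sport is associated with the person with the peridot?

lacrosse

By clue 9, the person who drives a sedan is in house 3.
The person with the opal is in house 2 (clue 9).
The only vehicle still possible for house 1 is motorcycle.
By clue 3, the person with the peridot is in house 4.
So house 1 gets badminton for sport.
So house 5 gets garnet for gemstone.
So house 5 gets truck for vehicle.
The person who drives a convertible is narrowed to house 2 or 4; consider each.
Placing it in house 4 leads to a contradiction, so it's in house 2.
Clue 1: the rugby player is in house 3.
By clue 6, the tennis player is in house 2.
House 4's vehicle must be coupe (nothing else left).
The only sport still possible for house 4 is lacrosse.
House 5 sport: only basketball fits.
From clue 4, the person with the diamond must be in house 3.
That leaves ruby as the gemstone for house 1.
So: house 1 = motorcycle/badminton/ruby, house 2 = convertible/tennis/opal, house 3 = sedan/rugby/diamond, house 4 = coupe/lacrosse/peridot, house 5 = truck/basketball/garnet.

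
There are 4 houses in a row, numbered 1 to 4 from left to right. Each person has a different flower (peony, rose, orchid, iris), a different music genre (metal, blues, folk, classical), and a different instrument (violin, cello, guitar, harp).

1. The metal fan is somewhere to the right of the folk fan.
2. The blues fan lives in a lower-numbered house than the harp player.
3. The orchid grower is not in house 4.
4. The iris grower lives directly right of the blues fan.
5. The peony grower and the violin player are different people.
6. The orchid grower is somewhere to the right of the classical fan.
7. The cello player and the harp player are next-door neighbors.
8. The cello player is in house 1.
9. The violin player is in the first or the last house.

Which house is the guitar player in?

From clue 8, the cello player must be in house 1.
So house 4 gets metal for music genre.
Clue 7: the harp player is in house 2.
House 3 instrument: only guitar fits.
So house 4 gets violin for instrument.
From clue 2, the blues fan must be in house 1.
From clue 4, the iris grower must be in house 2.
House 4's flower must be rose (nothing else left).
House 2's music genre must be classical (nothing else left).
The only music genre still possible for house 3 is folk.
The only flower still possible for house 1 is peony.
House 3's flower must be orchid (nothing else left).
So: house 1 = peony/blues/cello, house 2 = iris/classical/harp, house 3 = orchid/folk/guitar, house 4 = rose/metal/violin.

3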